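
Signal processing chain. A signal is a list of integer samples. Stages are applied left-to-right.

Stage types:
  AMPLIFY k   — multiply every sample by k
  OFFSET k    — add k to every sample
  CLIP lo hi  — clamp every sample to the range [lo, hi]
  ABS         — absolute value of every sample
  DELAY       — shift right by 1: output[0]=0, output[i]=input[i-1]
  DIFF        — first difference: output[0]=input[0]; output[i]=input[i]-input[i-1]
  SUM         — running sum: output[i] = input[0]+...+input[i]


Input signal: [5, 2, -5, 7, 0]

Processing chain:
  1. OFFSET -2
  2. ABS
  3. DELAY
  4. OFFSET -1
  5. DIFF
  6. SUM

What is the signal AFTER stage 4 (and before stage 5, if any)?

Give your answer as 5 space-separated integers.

Input: [5, 2, -5, 7, 0]
Stage 1 (OFFSET -2): 5+-2=3, 2+-2=0, -5+-2=-7, 7+-2=5, 0+-2=-2 -> [3, 0, -7, 5, -2]
Stage 2 (ABS): |3|=3, |0|=0, |-7|=7, |5|=5, |-2|=2 -> [3, 0, 7, 5, 2]
Stage 3 (DELAY): [0, 3, 0, 7, 5] = [0, 3, 0, 7, 5] -> [0, 3, 0, 7, 5]
Stage 4 (OFFSET -1): 0+-1=-1, 3+-1=2, 0+-1=-1, 7+-1=6, 5+-1=4 -> [-1, 2, -1, 6, 4]

Answer: -1 2 -1 6 4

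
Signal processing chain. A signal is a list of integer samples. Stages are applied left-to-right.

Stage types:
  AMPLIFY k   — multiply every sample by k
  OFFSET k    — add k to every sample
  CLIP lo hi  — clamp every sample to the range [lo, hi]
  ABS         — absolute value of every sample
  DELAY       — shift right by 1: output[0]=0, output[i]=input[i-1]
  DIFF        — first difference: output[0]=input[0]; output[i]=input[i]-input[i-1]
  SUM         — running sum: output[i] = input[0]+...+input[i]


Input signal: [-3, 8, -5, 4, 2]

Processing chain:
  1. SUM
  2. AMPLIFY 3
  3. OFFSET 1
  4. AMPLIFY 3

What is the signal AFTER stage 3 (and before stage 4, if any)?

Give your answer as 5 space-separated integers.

Input: [-3, 8, -5, 4, 2]
Stage 1 (SUM): sum[0..0]=-3, sum[0..1]=5, sum[0..2]=0, sum[0..3]=4, sum[0..4]=6 -> [-3, 5, 0, 4, 6]
Stage 2 (AMPLIFY 3): -3*3=-9, 5*3=15, 0*3=0, 4*3=12, 6*3=18 -> [-9, 15, 0, 12, 18]
Stage 3 (OFFSET 1): -9+1=-8, 15+1=16, 0+1=1, 12+1=13, 18+1=19 -> [-8, 16, 1, 13, 19]

Answer: -8 16 1 13 19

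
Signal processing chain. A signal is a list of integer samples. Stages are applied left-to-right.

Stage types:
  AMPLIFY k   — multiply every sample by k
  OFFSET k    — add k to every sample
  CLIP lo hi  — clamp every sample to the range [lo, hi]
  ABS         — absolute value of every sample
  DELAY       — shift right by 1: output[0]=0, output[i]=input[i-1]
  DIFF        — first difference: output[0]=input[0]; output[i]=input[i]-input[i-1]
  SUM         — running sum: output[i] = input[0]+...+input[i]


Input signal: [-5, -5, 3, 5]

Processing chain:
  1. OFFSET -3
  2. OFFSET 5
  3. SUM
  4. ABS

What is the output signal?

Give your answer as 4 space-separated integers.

Answer: 3 6 1 6

Derivation:
Input: [-5, -5, 3, 5]
Stage 1 (OFFSET -3): -5+-3=-8, -5+-3=-8, 3+-3=0, 5+-3=2 -> [-8, -8, 0, 2]
Stage 2 (OFFSET 5): -8+5=-3, -8+5=-3, 0+5=5, 2+5=7 -> [-3, -3, 5, 7]
Stage 3 (SUM): sum[0..0]=-3, sum[0..1]=-6, sum[0..2]=-1, sum[0..3]=6 -> [-3, -6, -1, 6]
Stage 4 (ABS): |-3|=3, |-6|=6, |-1|=1, |6|=6 -> [3, 6, 1, 6]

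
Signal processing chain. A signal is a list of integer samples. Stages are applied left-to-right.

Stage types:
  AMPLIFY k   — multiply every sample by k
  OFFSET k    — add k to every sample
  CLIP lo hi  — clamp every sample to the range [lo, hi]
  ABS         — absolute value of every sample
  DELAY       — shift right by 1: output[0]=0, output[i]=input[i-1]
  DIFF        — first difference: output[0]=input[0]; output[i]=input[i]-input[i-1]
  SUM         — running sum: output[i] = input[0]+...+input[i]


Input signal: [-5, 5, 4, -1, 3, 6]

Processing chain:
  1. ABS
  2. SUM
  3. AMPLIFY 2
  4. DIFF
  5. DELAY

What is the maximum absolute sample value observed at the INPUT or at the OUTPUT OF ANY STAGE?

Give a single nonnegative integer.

Answer: 48

Derivation:
Input: [-5, 5, 4, -1, 3, 6] (max |s|=6)
Stage 1 (ABS): |-5|=5, |5|=5, |4|=4, |-1|=1, |3|=3, |6|=6 -> [5, 5, 4, 1, 3, 6] (max |s|=6)
Stage 2 (SUM): sum[0..0]=5, sum[0..1]=10, sum[0..2]=14, sum[0..3]=15, sum[0..4]=18, sum[0..5]=24 -> [5, 10, 14, 15, 18, 24] (max |s|=24)
Stage 3 (AMPLIFY 2): 5*2=10, 10*2=20, 14*2=28, 15*2=30, 18*2=36, 24*2=48 -> [10, 20, 28, 30, 36, 48] (max |s|=48)
Stage 4 (DIFF): s[0]=10, 20-10=10, 28-20=8, 30-28=2, 36-30=6, 48-36=12 -> [10, 10, 8, 2, 6, 12] (max |s|=12)
Stage 5 (DELAY): [0, 10, 10, 8, 2, 6] = [0, 10, 10, 8, 2, 6] -> [0, 10, 10, 8, 2, 6] (max |s|=10)
Overall max amplitude: 48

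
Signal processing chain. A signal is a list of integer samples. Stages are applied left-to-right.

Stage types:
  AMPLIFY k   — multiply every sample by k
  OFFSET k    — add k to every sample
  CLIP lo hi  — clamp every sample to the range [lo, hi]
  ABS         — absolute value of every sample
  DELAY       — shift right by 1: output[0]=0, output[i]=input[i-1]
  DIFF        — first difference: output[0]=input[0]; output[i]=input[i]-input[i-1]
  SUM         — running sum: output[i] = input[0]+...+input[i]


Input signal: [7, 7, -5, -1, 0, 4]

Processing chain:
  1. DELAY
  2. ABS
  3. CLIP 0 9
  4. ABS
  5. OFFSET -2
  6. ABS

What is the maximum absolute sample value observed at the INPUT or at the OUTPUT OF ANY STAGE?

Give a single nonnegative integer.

Input: [7, 7, -5, -1, 0, 4] (max |s|=7)
Stage 1 (DELAY): [0, 7, 7, -5, -1, 0] = [0, 7, 7, -5, -1, 0] -> [0, 7, 7, -5, -1, 0] (max |s|=7)
Stage 2 (ABS): |0|=0, |7|=7, |7|=7, |-5|=5, |-1|=1, |0|=0 -> [0, 7, 7, 5, 1, 0] (max |s|=7)
Stage 3 (CLIP 0 9): clip(0,0,9)=0, clip(7,0,9)=7, clip(7,0,9)=7, clip(5,0,9)=5, clip(1,0,9)=1, clip(0,0,9)=0 -> [0, 7, 7, 5, 1, 0] (max |s|=7)
Stage 4 (ABS): |0|=0, |7|=7, |7|=7, |5|=5, |1|=1, |0|=0 -> [0, 7, 7, 5, 1, 0] (max |s|=7)
Stage 5 (OFFSET -2): 0+-2=-2, 7+-2=5, 7+-2=5, 5+-2=3, 1+-2=-1, 0+-2=-2 -> [-2, 5, 5, 3, -1, -2] (max |s|=5)
Stage 6 (ABS): |-2|=2, |5|=5, |5|=5, |3|=3, |-1|=1, |-2|=2 -> [2, 5, 5, 3, 1, 2] (max |s|=5)
Overall max amplitude: 7

Answer: 7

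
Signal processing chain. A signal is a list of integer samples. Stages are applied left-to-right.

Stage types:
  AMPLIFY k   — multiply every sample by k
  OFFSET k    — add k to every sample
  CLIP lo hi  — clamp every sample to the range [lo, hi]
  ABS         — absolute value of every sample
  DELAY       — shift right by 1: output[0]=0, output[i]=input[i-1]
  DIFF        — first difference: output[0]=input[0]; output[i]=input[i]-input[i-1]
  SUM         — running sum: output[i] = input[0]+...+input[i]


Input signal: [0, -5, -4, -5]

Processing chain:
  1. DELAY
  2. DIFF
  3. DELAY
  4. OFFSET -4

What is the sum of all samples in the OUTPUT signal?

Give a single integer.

Input: [0, -5, -4, -5]
Stage 1 (DELAY): [0, 0, -5, -4] = [0, 0, -5, -4] -> [0, 0, -5, -4]
Stage 2 (DIFF): s[0]=0, 0-0=0, -5-0=-5, -4--5=1 -> [0, 0, -5, 1]
Stage 3 (DELAY): [0, 0, 0, -5] = [0, 0, 0, -5] -> [0, 0, 0, -5]
Stage 4 (OFFSET -4): 0+-4=-4, 0+-4=-4, 0+-4=-4, -5+-4=-9 -> [-4, -4, -4, -9]
Output sum: -21

Answer: -21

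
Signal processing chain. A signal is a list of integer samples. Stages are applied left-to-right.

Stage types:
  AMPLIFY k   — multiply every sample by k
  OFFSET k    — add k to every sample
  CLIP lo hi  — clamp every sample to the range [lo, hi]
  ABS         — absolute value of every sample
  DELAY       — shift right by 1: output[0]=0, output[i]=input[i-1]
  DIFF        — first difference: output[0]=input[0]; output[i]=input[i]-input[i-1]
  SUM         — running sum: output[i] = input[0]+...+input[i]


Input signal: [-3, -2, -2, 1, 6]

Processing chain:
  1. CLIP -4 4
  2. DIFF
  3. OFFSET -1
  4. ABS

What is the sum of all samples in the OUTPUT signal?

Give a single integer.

Answer: 9

Derivation:
Input: [-3, -2, -2, 1, 6]
Stage 1 (CLIP -4 4): clip(-3,-4,4)=-3, clip(-2,-4,4)=-2, clip(-2,-4,4)=-2, clip(1,-4,4)=1, clip(6,-4,4)=4 -> [-3, -2, -2, 1, 4]
Stage 2 (DIFF): s[0]=-3, -2--3=1, -2--2=0, 1--2=3, 4-1=3 -> [-3, 1, 0, 3, 3]
Stage 3 (OFFSET -1): -3+-1=-4, 1+-1=0, 0+-1=-1, 3+-1=2, 3+-1=2 -> [-4, 0, -1, 2, 2]
Stage 4 (ABS): |-4|=4, |0|=0, |-1|=1, |2|=2, |2|=2 -> [4, 0, 1, 2, 2]
Output sum: 9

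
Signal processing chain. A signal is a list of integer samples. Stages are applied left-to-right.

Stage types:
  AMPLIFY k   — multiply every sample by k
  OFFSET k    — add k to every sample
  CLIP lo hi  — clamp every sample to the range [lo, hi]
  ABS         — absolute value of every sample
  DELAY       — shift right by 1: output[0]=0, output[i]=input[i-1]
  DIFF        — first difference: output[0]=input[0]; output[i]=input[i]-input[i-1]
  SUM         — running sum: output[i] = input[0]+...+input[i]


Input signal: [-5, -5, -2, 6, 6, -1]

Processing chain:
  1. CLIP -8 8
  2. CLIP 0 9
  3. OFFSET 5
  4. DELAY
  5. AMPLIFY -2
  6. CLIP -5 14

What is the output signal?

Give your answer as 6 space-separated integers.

Answer: 0 -5 -5 -5 -5 -5

Derivation:
Input: [-5, -5, -2, 6, 6, -1]
Stage 1 (CLIP -8 8): clip(-5,-8,8)=-5, clip(-5,-8,8)=-5, clip(-2,-8,8)=-2, clip(6,-8,8)=6, clip(6,-8,8)=6, clip(-1,-8,8)=-1 -> [-5, -5, -2, 6, 6, -1]
Stage 2 (CLIP 0 9): clip(-5,0,9)=0, clip(-5,0,9)=0, clip(-2,0,9)=0, clip(6,0,9)=6, clip(6,0,9)=6, clip(-1,0,9)=0 -> [0, 0, 0, 6, 6, 0]
Stage 3 (OFFSET 5): 0+5=5, 0+5=5, 0+5=5, 6+5=11, 6+5=11, 0+5=5 -> [5, 5, 5, 11, 11, 5]
Stage 4 (DELAY): [0, 5, 5, 5, 11, 11] = [0, 5, 5, 5, 11, 11] -> [0, 5, 5, 5, 11, 11]
Stage 5 (AMPLIFY -2): 0*-2=0, 5*-2=-10, 5*-2=-10, 5*-2=-10, 11*-2=-22, 11*-2=-22 -> [0, -10, -10, -10, -22, -22]
Stage 6 (CLIP -5 14): clip(0,-5,14)=0, clip(-10,-5,14)=-5, clip(-10,-5,14)=-5, clip(-10,-5,14)=-5, clip(-22,-5,14)=-5, clip(-22,-5,14)=-5 -> [0, -5, -5, -5, -5, -5]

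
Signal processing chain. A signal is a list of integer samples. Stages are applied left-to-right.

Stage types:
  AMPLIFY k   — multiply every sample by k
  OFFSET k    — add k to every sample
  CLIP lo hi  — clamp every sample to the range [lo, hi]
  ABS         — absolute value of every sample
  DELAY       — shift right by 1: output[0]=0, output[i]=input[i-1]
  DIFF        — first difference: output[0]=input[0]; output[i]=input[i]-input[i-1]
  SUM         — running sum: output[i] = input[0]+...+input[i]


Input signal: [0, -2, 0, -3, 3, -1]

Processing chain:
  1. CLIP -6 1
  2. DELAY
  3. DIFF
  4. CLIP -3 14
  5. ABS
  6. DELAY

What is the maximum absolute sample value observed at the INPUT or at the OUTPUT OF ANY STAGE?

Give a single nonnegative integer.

Answer: 4

Derivation:
Input: [0, -2, 0, -3, 3, -1] (max |s|=3)
Stage 1 (CLIP -6 1): clip(0,-6,1)=0, clip(-2,-6,1)=-2, clip(0,-6,1)=0, clip(-3,-6,1)=-3, clip(3,-6,1)=1, clip(-1,-6,1)=-1 -> [0, -2, 0, -3, 1, -1] (max |s|=3)
Stage 2 (DELAY): [0, 0, -2, 0, -3, 1] = [0, 0, -2, 0, -3, 1] -> [0, 0, -2, 0, -3, 1] (max |s|=3)
Stage 3 (DIFF): s[0]=0, 0-0=0, -2-0=-2, 0--2=2, -3-0=-3, 1--3=4 -> [0, 0, -2, 2, -3, 4] (max |s|=4)
Stage 4 (CLIP -3 14): clip(0,-3,14)=0, clip(0,-3,14)=0, clip(-2,-3,14)=-2, clip(2,-3,14)=2, clip(-3,-3,14)=-3, clip(4,-3,14)=4 -> [0, 0, -2, 2, -3, 4] (max |s|=4)
Stage 5 (ABS): |0|=0, |0|=0, |-2|=2, |2|=2, |-3|=3, |4|=4 -> [0, 0, 2, 2, 3, 4] (max |s|=4)
Stage 6 (DELAY): [0, 0, 0, 2, 2, 3] = [0, 0, 0, 2, 2, 3] -> [0, 0, 0, 2, 2, 3] (max |s|=3)
Overall max amplitude: 4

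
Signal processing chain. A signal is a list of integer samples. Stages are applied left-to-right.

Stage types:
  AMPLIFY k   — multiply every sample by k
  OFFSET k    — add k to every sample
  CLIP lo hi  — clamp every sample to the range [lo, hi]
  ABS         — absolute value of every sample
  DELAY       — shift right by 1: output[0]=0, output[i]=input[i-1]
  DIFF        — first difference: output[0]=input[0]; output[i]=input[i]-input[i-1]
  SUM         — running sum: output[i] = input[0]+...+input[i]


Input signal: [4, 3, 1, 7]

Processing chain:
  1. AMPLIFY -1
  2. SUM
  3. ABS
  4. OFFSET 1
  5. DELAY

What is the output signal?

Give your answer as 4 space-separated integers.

Input: [4, 3, 1, 7]
Stage 1 (AMPLIFY -1): 4*-1=-4, 3*-1=-3, 1*-1=-1, 7*-1=-7 -> [-4, -3, -1, -7]
Stage 2 (SUM): sum[0..0]=-4, sum[0..1]=-7, sum[0..2]=-8, sum[0..3]=-15 -> [-4, -7, -8, -15]
Stage 3 (ABS): |-4|=4, |-7|=7, |-8|=8, |-15|=15 -> [4, 7, 8, 15]
Stage 4 (OFFSET 1): 4+1=5, 7+1=8, 8+1=9, 15+1=16 -> [5, 8, 9, 16]
Stage 5 (DELAY): [0, 5, 8, 9] = [0, 5, 8, 9] -> [0, 5, 8, 9]

Answer: 0 5 8 9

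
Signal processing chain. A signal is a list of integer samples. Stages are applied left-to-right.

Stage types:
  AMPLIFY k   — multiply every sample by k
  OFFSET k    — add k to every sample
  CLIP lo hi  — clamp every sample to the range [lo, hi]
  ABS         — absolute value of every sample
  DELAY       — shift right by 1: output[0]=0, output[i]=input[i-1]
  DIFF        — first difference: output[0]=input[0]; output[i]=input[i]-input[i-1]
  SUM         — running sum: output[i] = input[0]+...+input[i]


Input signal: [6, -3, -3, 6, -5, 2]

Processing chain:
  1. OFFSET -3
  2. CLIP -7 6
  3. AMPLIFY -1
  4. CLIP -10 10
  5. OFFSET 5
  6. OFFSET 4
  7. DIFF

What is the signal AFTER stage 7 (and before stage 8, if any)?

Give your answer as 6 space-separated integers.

Answer: 6 9 0 -9 10 -6

Derivation:
Input: [6, -3, -3, 6, -5, 2]
Stage 1 (OFFSET -3): 6+-3=3, -3+-3=-6, -3+-3=-6, 6+-3=3, -5+-3=-8, 2+-3=-1 -> [3, -6, -6, 3, -8, -1]
Stage 2 (CLIP -7 6): clip(3,-7,6)=3, clip(-6,-7,6)=-6, clip(-6,-7,6)=-6, clip(3,-7,6)=3, clip(-8,-7,6)=-7, clip(-1,-7,6)=-1 -> [3, -6, -6, 3, -7, -1]
Stage 3 (AMPLIFY -1): 3*-1=-3, -6*-1=6, -6*-1=6, 3*-1=-3, -7*-1=7, -1*-1=1 -> [-3, 6, 6, -3, 7, 1]
Stage 4 (CLIP -10 10): clip(-3,-10,10)=-3, clip(6,-10,10)=6, clip(6,-10,10)=6, clip(-3,-10,10)=-3, clip(7,-10,10)=7, clip(1,-10,10)=1 -> [-3, 6, 6, -3, 7, 1]
Stage 5 (OFFSET 5): -3+5=2, 6+5=11, 6+5=11, -3+5=2, 7+5=12, 1+5=6 -> [2, 11, 11, 2, 12, 6]
Stage 6 (OFFSET 4): 2+4=6, 11+4=15, 11+4=15, 2+4=6, 12+4=16, 6+4=10 -> [6, 15, 15, 6, 16, 10]
Stage 7 (DIFF): s[0]=6, 15-6=9, 15-15=0, 6-15=-9, 16-6=10, 10-16=-6 -> [6, 9, 0, -9, 10, -6]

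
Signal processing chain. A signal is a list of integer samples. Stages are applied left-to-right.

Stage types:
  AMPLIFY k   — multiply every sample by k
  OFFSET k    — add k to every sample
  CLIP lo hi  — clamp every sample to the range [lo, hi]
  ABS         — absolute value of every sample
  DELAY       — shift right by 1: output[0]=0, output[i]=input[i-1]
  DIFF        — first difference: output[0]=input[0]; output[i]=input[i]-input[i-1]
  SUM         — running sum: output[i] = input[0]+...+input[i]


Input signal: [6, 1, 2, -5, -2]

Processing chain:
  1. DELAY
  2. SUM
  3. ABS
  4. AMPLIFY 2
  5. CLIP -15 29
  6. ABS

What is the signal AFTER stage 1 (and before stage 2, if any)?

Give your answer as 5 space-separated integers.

Input: [6, 1, 2, -5, -2]
Stage 1 (DELAY): [0, 6, 1, 2, -5] = [0, 6, 1, 2, -5] -> [0, 6, 1, 2, -5]

Answer: 0 6 1 2 -5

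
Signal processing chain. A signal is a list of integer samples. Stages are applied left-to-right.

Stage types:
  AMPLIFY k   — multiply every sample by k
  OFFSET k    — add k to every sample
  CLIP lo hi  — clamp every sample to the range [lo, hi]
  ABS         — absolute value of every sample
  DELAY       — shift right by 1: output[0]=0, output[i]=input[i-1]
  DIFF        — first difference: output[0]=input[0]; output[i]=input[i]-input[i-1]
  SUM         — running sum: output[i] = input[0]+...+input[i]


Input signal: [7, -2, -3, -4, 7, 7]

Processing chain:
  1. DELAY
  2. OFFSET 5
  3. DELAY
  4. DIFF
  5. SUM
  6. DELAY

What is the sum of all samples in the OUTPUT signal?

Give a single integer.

Answer: 22

Derivation:
Input: [7, -2, -3, -4, 7, 7]
Stage 1 (DELAY): [0, 7, -2, -3, -4, 7] = [0, 7, -2, -3, -4, 7] -> [0, 7, -2, -3, -4, 7]
Stage 2 (OFFSET 5): 0+5=5, 7+5=12, -2+5=3, -3+5=2, -4+5=1, 7+5=12 -> [5, 12, 3, 2, 1, 12]
Stage 3 (DELAY): [0, 5, 12, 3, 2, 1] = [0, 5, 12, 3, 2, 1] -> [0, 5, 12, 3, 2, 1]
Stage 4 (DIFF): s[0]=0, 5-0=5, 12-5=7, 3-12=-9, 2-3=-1, 1-2=-1 -> [0, 5, 7, -9, -1, -1]
Stage 5 (SUM): sum[0..0]=0, sum[0..1]=5, sum[0..2]=12, sum[0..3]=3, sum[0..4]=2, sum[0..5]=1 -> [0, 5, 12, 3, 2, 1]
Stage 6 (DELAY): [0, 0, 5, 12, 3, 2] = [0, 0, 5, 12, 3, 2] -> [0, 0, 5, 12, 3, 2]
Output sum: 22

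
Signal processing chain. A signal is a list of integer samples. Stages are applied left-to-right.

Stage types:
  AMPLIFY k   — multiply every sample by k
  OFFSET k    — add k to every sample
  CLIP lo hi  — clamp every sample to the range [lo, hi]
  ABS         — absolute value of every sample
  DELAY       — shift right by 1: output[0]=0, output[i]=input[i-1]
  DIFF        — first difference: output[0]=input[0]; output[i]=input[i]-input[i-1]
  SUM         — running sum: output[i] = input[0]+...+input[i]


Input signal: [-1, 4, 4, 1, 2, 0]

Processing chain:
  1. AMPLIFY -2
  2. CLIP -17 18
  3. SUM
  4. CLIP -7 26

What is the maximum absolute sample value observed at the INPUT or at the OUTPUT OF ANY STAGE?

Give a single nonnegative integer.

Answer: 20

Derivation:
Input: [-1, 4, 4, 1, 2, 0] (max |s|=4)
Stage 1 (AMPLIFY -2): -1*-2=2, 4*-2=-8, 4*-2=-8, 1*-2=-2, 2*-2=-4, 0*-2=0 -> [2, -8, -8, -2, -4, 0] (max |s|=8)
Stage 2 (CLIP -17 18): clip(2,-17,18)=2, clip(-8,-17,18)=-8, clip(-8,-17,18)=-8, clip(-2,-17,18)=-2, clip(-4,-17,18)=-4, clip(0,-17,18)=0 -> [2, -8, -8, -2, -4, 0] (max |s|=8)
Stage 3 (SUM): sum[0..0]=2, sum[0..1]=-6, sum[0..2]=-14, sum[0..3]=-16, sum[0..4]=-20, sum[0..5]=-20 -> [2, -6, -14, -16, -20, -20] (max |s|=20)
Stage 4 (CLIP -7 26): clip(2,-7,26)=2, clip(-6,-7,26)=-6, clip(-14,-7,26)=-7, clip(-16,-7,26)=-7, clip(-20,-7,26)=-7, clip(-20,-7,26)=-7 -> [2, -6, -7, -7, -7, -7] (max |s|=7)
Overall max amplitude: 20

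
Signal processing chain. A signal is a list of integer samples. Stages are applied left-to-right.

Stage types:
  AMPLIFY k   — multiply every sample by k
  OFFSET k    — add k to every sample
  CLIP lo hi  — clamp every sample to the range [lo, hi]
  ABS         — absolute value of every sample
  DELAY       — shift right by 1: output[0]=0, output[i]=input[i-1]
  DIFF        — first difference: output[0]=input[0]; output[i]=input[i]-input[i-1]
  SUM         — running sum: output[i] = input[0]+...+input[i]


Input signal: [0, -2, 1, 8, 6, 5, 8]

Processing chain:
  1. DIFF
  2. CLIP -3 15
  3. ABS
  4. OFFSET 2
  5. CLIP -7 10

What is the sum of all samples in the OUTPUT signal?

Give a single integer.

Input: [0, -2, 1, 8, 6, 5, 8]
Stage 1 (DIFF): s[0]=0, -2-0=-2, 1--2=3, 8-1=7, 6-8=-2, 5-6=-1, 8-5=3 -> [0, -2, 3, 7, -2, -1, 3]
Stage 2 (CLIP -3 15): clip(0,-3,15)=0, clip(-2,-3,15)=-2, clip(3,-3,15)=3, clip(7,-3,15)=7, clip(-2,-3,15)=-2, clip(-1,-3,15)=-1, clip(3,-3,15)=3 -> [0, -2, 3, 7, -2, -1, 3]
Stage 3 (ABS): |0|=0, |-2|=2, |3|=3, |7|=7, |-2|=2, |-1|=1, |3|=3 -> [0, 2, 3, 7, 2, 1, 3]
Stage 4 (OFFSET 2): 0+2=2, 2+2=4, 3+2=5, 7+2=9, 2+2=4, 1+2=3, 3+2=5 -> [2, 4, 5, 9, 4, 3, 5]
Stage 5 (CLIP -7 10): clip(2,-7,10)=2, clip(4,-7,10)=4, clip(5,-7,10)=5, clip(9,-7,10)=9, clip(4,-7,10)=4, clip(3,-7,10)=3, clip(5,-7,10)=5 -> [2, 4, 5, 9, 4, 3, 5]
Output sum: 32

Answer: 32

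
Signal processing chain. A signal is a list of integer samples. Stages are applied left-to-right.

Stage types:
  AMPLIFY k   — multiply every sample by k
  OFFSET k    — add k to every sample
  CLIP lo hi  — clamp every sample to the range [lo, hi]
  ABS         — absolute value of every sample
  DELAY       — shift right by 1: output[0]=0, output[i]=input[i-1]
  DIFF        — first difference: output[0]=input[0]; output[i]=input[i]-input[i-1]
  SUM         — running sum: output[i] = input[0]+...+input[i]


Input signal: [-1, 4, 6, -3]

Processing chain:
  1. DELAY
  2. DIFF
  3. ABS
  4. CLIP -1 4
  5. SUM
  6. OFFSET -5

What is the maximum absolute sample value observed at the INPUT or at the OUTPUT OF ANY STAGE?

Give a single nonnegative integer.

Input: [-1, 4, 6, -3] (max |s|=6)
Stage 1 (DELAY): [0, -1, 4, 6] = [0, -1, 4, 6] -> [0, -1, 4, 6] (max |s|=6)
Stage 2 (DIFF): s[0]=0, -1-0=-1, 4--1=5, 6-4=2 -> [0, -1, 5, 2] (max |s|=5)
Stage 3 (ABS): |0|=0, |-1|=1, |5|=5, |2|=2 -> [0, 1, 5, 2] (max |s|=5)
Stage 4 (CLIP -1 4): clip(0,-1,4)=0, clip(1,-1,4)=1, clip(5,-1,4)=4, clip(2,-1,4)=2 -> [0, 1, 4, 2] (max |s|=4)
Stage 5 (SUM): sum[0..0]=0, sum[0..1]=1, sum[0..2]=5, sum[0..3]=7 -> [0, 1, 5, 7] (max |s|=7)
Stage 6 (OFFSET -5): 0+-5=-5, 1+-5=-4, 5+-5=0, 7+-5=2 -> [-5, -4, 0, 2] (max |s|=5)
Overall max amplitude: 7

Answer: 7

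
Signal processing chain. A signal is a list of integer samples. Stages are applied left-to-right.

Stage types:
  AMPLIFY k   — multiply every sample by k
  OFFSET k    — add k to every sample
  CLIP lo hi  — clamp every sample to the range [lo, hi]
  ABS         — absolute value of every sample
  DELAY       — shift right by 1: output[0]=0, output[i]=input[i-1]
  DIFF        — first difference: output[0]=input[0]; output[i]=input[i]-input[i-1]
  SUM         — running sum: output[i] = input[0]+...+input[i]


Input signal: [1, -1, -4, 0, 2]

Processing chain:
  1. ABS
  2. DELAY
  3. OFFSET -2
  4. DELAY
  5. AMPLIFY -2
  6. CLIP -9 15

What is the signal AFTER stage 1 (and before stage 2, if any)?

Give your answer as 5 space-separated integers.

Input: [1, -1, -4, 0, 2]
Stage 1 (ABS): |1|=1, |-1|=1, |-4|=4, |0|=0, |2|=2 -> [1, 1, 4, 0, 2]

Answer: 1 1 4 0 2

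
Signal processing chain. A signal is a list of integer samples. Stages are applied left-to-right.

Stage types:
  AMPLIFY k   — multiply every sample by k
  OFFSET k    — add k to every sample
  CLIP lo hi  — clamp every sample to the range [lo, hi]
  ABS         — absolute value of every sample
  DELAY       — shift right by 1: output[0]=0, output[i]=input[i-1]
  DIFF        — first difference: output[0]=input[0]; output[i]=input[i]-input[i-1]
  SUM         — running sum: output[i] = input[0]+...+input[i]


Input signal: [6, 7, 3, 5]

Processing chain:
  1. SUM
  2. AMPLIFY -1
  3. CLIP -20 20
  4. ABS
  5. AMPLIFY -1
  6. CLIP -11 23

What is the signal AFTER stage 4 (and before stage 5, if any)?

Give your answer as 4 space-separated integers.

Answer: 6 13 16 20

Derivation:
Input: [6, 7, 3, 5]
Stage 1 (SUM): sum[0..0]=6, sum[0..1]=13, sum[0..2]=16, sum[0..3]=21 -> [6, 13, 16, 21]
Stage 2 (AMPLIFY -1): 6*-1=-6, 13*-1=-13, 16*-1=-16, 21*-1=-21 -> [-6, -13, -16, -21]
Stage 3 (CLIP -20 20): clip(-6,-20,20)=-6, clip(-13,-20,20)=-13, clip(-16,-20,20)=-16, clip(-21,-20,20)=-20 -> [-6, -13, -16, -20]
Stage 4 (ABS): |-6|=6, |-13|=13, |-16|=16, |-20|=20 -> [6, 13, 16, 20]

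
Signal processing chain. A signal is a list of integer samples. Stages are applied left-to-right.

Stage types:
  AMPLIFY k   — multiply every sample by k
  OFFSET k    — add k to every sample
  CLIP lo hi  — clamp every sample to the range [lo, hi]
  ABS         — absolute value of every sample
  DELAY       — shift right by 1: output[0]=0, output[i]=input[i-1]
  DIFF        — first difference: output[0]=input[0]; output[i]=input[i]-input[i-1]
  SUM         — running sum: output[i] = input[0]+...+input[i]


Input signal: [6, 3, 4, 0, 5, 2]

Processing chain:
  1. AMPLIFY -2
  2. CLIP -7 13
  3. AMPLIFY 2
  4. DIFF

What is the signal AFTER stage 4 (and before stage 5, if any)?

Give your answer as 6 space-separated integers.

Answer: -14 2 -2 14 -14 6

Derivation:
Input: [6, 3, 4, 0, 5, 2]
Stage 1 (AMPLIFY -2): 6*-2=-12, 3*-2=-6, 4*-2=-8, 0*-2=0, 5*-2=-10, 2*-2=-4 -> [-12, -6, -8, 0, -10, -4]
Stage 2 (CLIP -7 13): clip(-12,-7,13)=-7, clip(-6,-7,13)=-6, clip(-8,-7,13)=-7, clip(0,-7,13)=0, clip(-10,-7,13)=-7, clip(-4,-7,13)=-4 -> [-7, -6, -7, 0, -7, -4]
Stage 3 (AMPLIFY 2): -7*2=-14, -6*2=-12, -7*2=-14, 0*2=0, -7*2=-14, -4*2=-8 -> [-14, -12, -14, 0, -14, -8]
Stage 4 (DIFF): s[0]=-14, -12--14=2, -14--12=-2, 0--14=14, -14-0=-14, -8--14=6 -> [-14, 2, -2, 14, -14, 6]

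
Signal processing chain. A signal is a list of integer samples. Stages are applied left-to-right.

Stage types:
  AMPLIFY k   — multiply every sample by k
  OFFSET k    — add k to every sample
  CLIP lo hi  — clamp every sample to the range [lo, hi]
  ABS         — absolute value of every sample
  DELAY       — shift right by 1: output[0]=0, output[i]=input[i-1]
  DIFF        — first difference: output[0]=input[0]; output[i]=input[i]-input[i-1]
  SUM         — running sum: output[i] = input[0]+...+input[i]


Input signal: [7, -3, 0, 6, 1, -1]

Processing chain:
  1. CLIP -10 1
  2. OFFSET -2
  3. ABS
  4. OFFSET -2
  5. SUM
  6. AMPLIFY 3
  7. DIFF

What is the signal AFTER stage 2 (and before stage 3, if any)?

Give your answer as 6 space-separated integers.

Input: [7, -3, 0, 6, 1, -1]
Stage 1 (CLIP -10 1): clip(7,-10,1)=1, clip(-3,-10,1)=-3, clip(0,-10,1)=0, clip(6,-10,1)=1, clip(1,-10,1)=1, clip(-1,-10,1)=-1 -> [1, -3, 0, 1, 1, -1]
Stage 2 (OFFSET -2): 1+-2=-1, -3+-2=-5, 0+-2=-2, 1+-2=-1, 1+-2=-1, -1+-2=-3 -> [-1, -5, -2, -1, -1, -3]

Answer: -1 -5 -2 -1 -1 -3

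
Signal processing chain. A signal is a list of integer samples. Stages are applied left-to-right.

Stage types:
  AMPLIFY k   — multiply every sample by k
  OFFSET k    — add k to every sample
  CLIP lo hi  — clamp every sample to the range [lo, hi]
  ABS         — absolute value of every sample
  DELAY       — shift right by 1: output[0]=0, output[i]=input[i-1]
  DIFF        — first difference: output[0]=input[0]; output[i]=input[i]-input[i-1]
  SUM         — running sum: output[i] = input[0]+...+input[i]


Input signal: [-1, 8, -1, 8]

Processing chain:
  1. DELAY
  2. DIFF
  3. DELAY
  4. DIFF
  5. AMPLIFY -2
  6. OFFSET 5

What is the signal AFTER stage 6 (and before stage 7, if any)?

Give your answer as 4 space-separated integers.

Input: [-1, 8, -1, 8]
Stage 1 (DELAY): [0, -1, 8, -1] = [0, -1, 8, -1] -> [0, -1, 8, -1]
Stage 2 (DIFF): s[0]=0, -1-0=-1, 8--1=9, -1-8=-9 -> [0, -1, 9, -9]
Stage 3 (DELAY): [0, 0, -1, 9] = [0, 0, -1, 9] -> [0, 0, -1, 9]
Stage 4 (DIFF): s[0]=0, 0-0=0, -1-0=-1, 9--1=10 -> [0, 0, -1, 10]
Stage 5 (AMPLIFY -2): 0*-2=0, 0*-2=0, -1*-2=2, 10*-2=-20 -> [0, 0, 2, -20]
Stage 6 (OFFSET 5): 0+5=5, 0+5=5, 2+5=7, -20+5=-15 -> [5, 5, 7, -15]

Answer: 5 5 7 -15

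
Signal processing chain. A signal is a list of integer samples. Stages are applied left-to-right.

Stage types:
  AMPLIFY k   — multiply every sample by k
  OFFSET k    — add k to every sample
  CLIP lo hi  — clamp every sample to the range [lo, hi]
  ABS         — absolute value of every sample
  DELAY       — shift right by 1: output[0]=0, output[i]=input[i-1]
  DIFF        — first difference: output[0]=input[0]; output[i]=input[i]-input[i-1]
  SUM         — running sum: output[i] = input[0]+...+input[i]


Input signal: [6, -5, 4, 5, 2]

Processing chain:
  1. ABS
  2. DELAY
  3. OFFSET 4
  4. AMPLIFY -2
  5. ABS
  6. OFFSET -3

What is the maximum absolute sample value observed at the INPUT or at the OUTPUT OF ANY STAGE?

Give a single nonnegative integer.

Input: [6, -5, 4, 5, 2] (max |s|=6)
Stage 1 (ABS): |6|=6, |-5|=5, |4|=4, |5|=5, |2|=2 -> [6, 5, 4, 5, 2] (max |s|=6)
Stage 2 (DELAY): [0, 6, 5, 4, 5] = [0, 6, 5, 4, 5] -> [0, 6, 5, 4, 5] (max |s|=6)
Stage 3 (OFFSET 4): 0+4=4, 6+4=10, 5+4=9, 4+4=8, 5+4=9 -> [4, 10, 9, 8, 9] (max |s|=10)
Stage 4 (AMPLIFY -2): 4*-2=-8, 10*-2=-20, 9*-2=-18, 8*-2=-16, 9*-2=-18 -> [-8, -20, -18, -16, -18] (max |s|=20)
Stage 5 (ABS): |-8|=8, |-20|=20, |-18|=18, |-16|=16, |-18|=18 -> [8, 20, 18, 16, 18] (max |s|=20)
Stage 6 (OFFSET -3): 8+-3=5, 20+-3=17, 18+-3=15, 16+-3=13, 18+-3=15 -> [5, 17, 15, 13, 15] (max |s|=17)
Overall max amplitude: 20

Answer: 20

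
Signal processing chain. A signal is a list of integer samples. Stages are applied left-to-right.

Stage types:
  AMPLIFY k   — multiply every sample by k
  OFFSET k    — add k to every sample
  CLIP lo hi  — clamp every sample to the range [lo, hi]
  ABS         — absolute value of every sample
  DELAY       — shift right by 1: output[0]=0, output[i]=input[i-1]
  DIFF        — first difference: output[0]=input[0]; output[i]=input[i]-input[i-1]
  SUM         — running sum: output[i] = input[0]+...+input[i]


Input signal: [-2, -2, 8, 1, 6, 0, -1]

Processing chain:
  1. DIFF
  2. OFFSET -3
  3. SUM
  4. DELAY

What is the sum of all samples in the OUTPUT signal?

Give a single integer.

Input: [-2, -2, 8, 1, 6, 0, -1]
Stage 1 (DIFF): s[0]=-2, -2--2=0, 8--2=10, 1-8=-7, 6-1=5, 0-6=-6, -1-0=-1 -> [-2, 0, 10, -7, 5, -6, -1]
Stage 2 (OFFSET -3): -2+-3=-5, 0+-3=-3, 10+-3=7, -7+-3=-10, 5+-3=2, -6+-3=-9, -1+-3=-4 -> [-5, -3, 7, -10, 2, -9, -4]
Stage 3 (SUM): sum[0..0]=-5, sum[0..1]=-8, sum[0..2]=-1, sum[0..3]=-11, sum[0..4]=-9, sum[0..5]=-18, sum[0..6]=-22 -> [-5, -8, -1, -11, -9, -18, -22]
Stage 4 (DELAY): [0, -5, -8, -1, -11, -9, -18] = [0, -5, -8, -1, -11, -9, -18] -> [0, -5, -8, -1, -11, -9, -18]
Output sum: -52

Answer: -52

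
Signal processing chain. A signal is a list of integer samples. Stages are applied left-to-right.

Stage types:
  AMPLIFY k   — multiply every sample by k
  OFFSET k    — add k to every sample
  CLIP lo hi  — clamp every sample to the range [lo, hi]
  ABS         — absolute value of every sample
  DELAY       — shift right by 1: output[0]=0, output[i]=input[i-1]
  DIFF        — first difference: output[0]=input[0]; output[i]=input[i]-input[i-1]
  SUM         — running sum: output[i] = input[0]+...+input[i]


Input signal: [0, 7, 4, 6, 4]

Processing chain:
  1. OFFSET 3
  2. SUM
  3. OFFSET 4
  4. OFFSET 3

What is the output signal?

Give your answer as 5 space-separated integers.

Input: [0, 7, 4, 6, 4]
Stage 1 (OFFSET 3): 0+3=3, 7+3=10, 4+3=7, 6+3=9, 4+3=7 -> [3, 10, 7, 9, 7]
Stage 2 (SUM): sum[0..0]=3, sum[0..1]=13, sum[0..2]=20, sum[0..3]=29, sum[0..4]=36 -> [3, 13, 20, 29, 36]
Stage 3 (OFFSET 4): 3+4=7, 13+4=17, 20+4=24, 29+4=33, 36+4=40 -> [7, 17, 24, 33, 40]
Stage 4 (OFFSET 3): 7+3=10, 17+3=20, 24+3=27, 33+3=36, 40+3=43 -> [10, 20, 27, 36, 43]

Answer: 10 20 27 36 43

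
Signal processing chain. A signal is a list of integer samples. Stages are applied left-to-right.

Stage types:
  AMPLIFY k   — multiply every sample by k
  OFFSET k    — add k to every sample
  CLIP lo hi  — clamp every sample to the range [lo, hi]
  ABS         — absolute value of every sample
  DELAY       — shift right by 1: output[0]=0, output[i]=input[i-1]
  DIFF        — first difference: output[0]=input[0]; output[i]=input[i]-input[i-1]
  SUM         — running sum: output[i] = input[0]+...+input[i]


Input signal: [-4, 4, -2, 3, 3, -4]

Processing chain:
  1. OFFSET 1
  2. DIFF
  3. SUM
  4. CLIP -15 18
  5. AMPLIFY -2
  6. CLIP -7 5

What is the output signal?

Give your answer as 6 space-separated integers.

Answer: 5 -7 2 -7 -7 5

Derivation:
Input: [-4, 4, -2, 3, 3, -4]
Stage 1 (OFFSET 1): -4+1=-3, 4+1=5, -2+1=-1, 3+1=4, 3+1=4, -4+1=-3 -> [-3, 5, -1, 4, 4, -3]
Stage 2 (DIFF): s[0]=-3, 5--3=8, -1-5=-6, 4--1=5, 4-4=0, -3-4=-7 -> [-3, 8, -6, 5, 0, -7]
Stage 3 (SUM): sum[0..0]=-3, sum[0..1]=5, sum[0..2]=-1, sum[0..3]=4, sum[0..4]=4, sum[0..5]=-3 -> [-3, 5, -1, 4, 4, -3]
Stage 4 (CLIP -15 18): clip(-3,-15,18)=-3, clip(5,-15,18)=5, clip(-1,-15,18)=-1, clip(4,-15,18)=4, clip(4,-15,18)=4, clip(-3,-15,18)=-3 -> [-3, 5, -1, 4, 4, -3]
Stage 5 (AMPLIFY -2): -3*-2=6, 5*-2=-10, -1*-2=2, 4*-2=-8, 4*-2=-8, -3*-2=6 -> [6, -10, 2, -8, -8, 6]
Stage 6 (CLIP -7 5): clip(6,-7,5)=5, clip(-10,-7,5)=-7, clip(2,-7,5)=2, clip(-8,-7,5)=-7, clip(-8,-7,5)=-7, clip(6,-7,5)=5 -> [5, -7, 2, -7, -7, 5]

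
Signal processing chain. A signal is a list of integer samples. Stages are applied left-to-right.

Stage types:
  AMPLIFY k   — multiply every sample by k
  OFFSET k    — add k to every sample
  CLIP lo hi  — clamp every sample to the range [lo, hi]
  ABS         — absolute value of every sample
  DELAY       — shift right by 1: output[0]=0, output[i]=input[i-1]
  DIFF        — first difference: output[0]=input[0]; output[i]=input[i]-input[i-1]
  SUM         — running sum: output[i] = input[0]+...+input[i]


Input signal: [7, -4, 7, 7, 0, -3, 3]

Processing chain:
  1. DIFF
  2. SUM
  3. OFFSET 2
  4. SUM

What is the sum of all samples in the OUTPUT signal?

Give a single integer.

Answer: 141

Derivation:
Input: [7, -4, 7, 7, 0, -3, 3]
Stage 1 (DIFF): s[0]=7, -4-7=-11, 7--4=11, 7-7=0, 0-7=-7, -3-0=-3, 3--3=6 -> [7, -11, 11, 0, -7, -3, 6]
Stage 2 (SUM): sum[0..0]=7, sum[0..1]=-4, sum[0..2]=7, sum[0..3]=7, sum[0..4]=0, sum[0..5]=-3, sum[0..6]=3 -> [7, -4, 7, 7, 0, -3, 3]
Stage 3 (OFFSET 2): 7+2=9, -4+2=-2, 7+2=9, 7+2=9, 0+2=2, -3+2=-1, 3+2=5 -> [9, -2, 9, 9, 2, -1, 5]
Stage 4 (SUM): sum[0..0]=9, sum[0..1]=7, sum[0..2]=16, sum[0..3]=25, sum[0..4]=27, sum[0..5]=26, sum[0..6]=31 -> [9, 7, 16, 25, 27, 26, 31]
Output sum: 141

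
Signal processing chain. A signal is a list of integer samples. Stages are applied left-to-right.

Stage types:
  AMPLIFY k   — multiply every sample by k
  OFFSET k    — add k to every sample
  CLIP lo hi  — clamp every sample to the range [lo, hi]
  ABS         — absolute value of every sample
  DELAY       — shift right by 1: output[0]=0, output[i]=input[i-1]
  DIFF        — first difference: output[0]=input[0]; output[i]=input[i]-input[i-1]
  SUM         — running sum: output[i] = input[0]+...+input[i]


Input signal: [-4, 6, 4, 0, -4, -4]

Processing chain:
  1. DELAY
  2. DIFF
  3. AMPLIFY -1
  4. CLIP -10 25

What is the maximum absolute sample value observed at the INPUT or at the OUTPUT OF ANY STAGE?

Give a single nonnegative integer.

Input: [-4, 6, 4, 0, -4, -4] (max |s|=6)
Stage 1 (DELAY): [0, -4, 6, 4, 0, -4] = [0, -4, 6, 4, 0, -4] -> [0, -4, 6, 4, 0, -4] (max |s|=6)
Stage 2 (DIFF): s[0]=0, -4-0=-4, 6--4=10, 4-6=-2, 0-4=-4, -4-0=-4 -> [0, -4, 10, -2, -4, -4] (max |s|=10)
Stage 3 (AMPLIFY -1): 0*-1=0, -4*-1=4, 10*-1=-10, -2*-1=2, -4*-1=4, -4*-1=4 -> [0, 4, -10, 2, 4, 4] (max |s|=10)
Stage 4 (CLIP -10 25): clip(0,-10,25)=0, clip(4,-10,25)=4, clip(-10,-10,25)=-10, clip(2,-10,25)=2, clip(4,-10,25)=4, clip(4,-10,25)=4 -> [0, 4, -10, 2, 4, 4] (max |s|=10)
Overall max amplitude: 10

Answer: 10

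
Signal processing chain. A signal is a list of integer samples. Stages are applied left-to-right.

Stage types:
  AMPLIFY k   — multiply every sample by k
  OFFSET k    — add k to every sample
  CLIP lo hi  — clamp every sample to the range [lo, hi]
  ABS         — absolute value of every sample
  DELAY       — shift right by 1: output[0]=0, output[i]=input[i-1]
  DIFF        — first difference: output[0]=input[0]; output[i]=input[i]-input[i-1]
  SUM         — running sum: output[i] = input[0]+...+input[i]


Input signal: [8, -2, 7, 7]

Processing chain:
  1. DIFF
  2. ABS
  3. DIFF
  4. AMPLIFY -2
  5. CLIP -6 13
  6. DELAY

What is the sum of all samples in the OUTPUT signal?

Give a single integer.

Input: [8, -2, 7, 7]
Stage 1 (DIFF): s[0]=8, -2-8=-10, 7--2=9, 7-7=0 -> [8, -10, 9, 0]
Stage 2 (ABS): |8|=8, |-10|=10, |9|=9, |0|=0 -> [8, 10, 9, 0]
Stage 3 (DIFF): s[0]=8, 10-8=2, 9-10=-1, 0-9=-9 -> [8, 2, -1, -9]
Stage 4 (AMPLIFY -2): 8*-2=-16, 2*-2=-4, -1*-2=2, -9*-2=18 -> [-16, -4, 2, 18]
Stage 5 (CLIP -6 13): clip(-16,-6,13)=-6, clip(-4,-6,13)=-4, clip(2,-6,13)=2, clip(18,-6,13)=13 -> [-6, -4, 2, 13]
Stage 6 (DELAY): [0, -6, -4, 2] = [0, -6, -4, 2] -> [0, -6, -4, 2]
Output sum: -8

Answer: -8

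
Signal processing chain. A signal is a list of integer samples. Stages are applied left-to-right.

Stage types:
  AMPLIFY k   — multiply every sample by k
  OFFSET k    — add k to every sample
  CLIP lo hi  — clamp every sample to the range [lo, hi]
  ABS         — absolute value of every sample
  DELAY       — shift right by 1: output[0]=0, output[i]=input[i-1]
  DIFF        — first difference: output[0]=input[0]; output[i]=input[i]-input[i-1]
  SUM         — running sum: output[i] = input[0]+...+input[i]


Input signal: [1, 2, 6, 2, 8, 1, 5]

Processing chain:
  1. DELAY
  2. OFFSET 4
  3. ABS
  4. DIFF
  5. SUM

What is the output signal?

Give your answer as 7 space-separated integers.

Input: [1, 2, 6, 2, 8, 1, 5]
Stage 1 (DELAY): [0, 1, 2, 6, 2, 8, 1] = [0, 1, 2, 6, 2, 8, 1] -> [0, 1, 2, 6, 2, 8, 1]
Stage 2 (OFFSET 4): 0+4=4, 1+4=5, 2+4=6, 6+4=10, 2+4=6, 8+4=12, 1+4=5 -> [4, 5, 6, 10, 6, 12, 5]
Stage 3 (ABS): |4|=4, |5|=5, |6|=6, |10|=10, |6|=6, |12|=12, |5|=5 -> [4, 5, 6, 10, 6, 12, 5]
Stage 4 (DIFF): s[0]=4, 5-4=1, 6-5=1, 10-6=4, 6-10=-4, 12-6=6, 5-12=-7 -> [4, 1, 1, 4, -4, 6, -7]
Stage 5 (SUM): sum[0..0]=4, sum[0..1]=5, sum[0..2]=6, sum[0..3]=10, sum[0..4]=6, sum[0..5]=12, sum[0..6]=5 -> [4, 5, 6, 10, 6, 12, 5]

Answer: 4 5 6 10 6 12 5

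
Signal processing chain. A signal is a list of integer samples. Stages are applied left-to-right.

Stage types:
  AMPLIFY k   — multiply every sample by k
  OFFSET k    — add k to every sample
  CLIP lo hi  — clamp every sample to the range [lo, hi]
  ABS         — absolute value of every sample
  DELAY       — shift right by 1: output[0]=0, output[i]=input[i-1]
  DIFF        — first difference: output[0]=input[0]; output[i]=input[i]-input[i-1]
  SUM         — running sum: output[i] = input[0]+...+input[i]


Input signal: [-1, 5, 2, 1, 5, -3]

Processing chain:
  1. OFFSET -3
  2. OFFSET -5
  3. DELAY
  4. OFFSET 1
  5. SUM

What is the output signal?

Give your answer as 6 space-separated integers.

Answer: 1 -7 -9 -14 -20 -22

Derivation:
Input: [-1, 5, 2, 1, 5, -3]
Stage 1 (OFFSET -3): -1+-3=-4, 5+-3=2, 2+-3=-1, 1+-3=-2, 5+-3=2, -3+-3=-6 -> [-4, 2, -1, -2, 2, -6]
Stage 2 (OFFSET -5): -4+-5=-9, 2+-5=-3, -1+-5=-6, -2+-5=-7, 2+-5=-3, -6+-5=-11 -> [-9, -3, -6, -7, -3, -11]
Stage 3 (DELAY): [0, -9, -3, -6, -7, -3] = [0, -9, -3, -6, -7, -3] -> [0, -9, -3, -6, -7, -3]
Stage 4 (OFFSET 1): 0+1=1, -9+1=-8, -3+1=-2, -6+1=-5, -7+1=-6, -3+1=-2 -> [1, -8, -2, -5, -6, -2]
Stage 5 (SUM): sum[0..0]=1, sum[0..1]=-7, sum[0..2]=-9, sum[0..3]=-14, sum[0..4]=-20, sum[0..5]=-22 -> [1, -7, -9, -14, -20, -22]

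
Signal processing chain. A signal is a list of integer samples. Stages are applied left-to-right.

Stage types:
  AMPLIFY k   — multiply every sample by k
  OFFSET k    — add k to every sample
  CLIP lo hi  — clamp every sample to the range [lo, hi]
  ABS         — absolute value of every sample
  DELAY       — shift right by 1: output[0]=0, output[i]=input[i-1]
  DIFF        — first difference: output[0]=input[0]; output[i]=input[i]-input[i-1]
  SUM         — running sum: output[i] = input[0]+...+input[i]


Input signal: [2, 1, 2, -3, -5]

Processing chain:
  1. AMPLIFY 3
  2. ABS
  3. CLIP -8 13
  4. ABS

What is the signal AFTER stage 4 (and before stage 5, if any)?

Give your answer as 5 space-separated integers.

Input: [2, 1, 2, -3, -5]
Stage 1 (AMPLIFY 3): 2*3=6, 1*3=3, 2*3=6, -3*3=-9, -5*3=-15 -> [6, 3, 6, -9, -15]
Stage 2 (ABS): |6|=6, |3|=3, |6|=6, |-9|=9, |-15|=15 -> [6, 3, 6, 9, 15]
Stage 3 (CLIP -8 13): clip(6,-8,13)=6, clip(3,-8,13)=3, clip(6,-8,13)=6, clip(9,-8,13)=9, clip(15,-8,13)=13 -> [6, 3, 6, 9, 13]
Stage 4 (ABS): |6|=6, |3|=3, |6|=6, |9|=9, |13|=13 -> [6, 3, 6, 9, 13]

Answer: 6 3 6 9 13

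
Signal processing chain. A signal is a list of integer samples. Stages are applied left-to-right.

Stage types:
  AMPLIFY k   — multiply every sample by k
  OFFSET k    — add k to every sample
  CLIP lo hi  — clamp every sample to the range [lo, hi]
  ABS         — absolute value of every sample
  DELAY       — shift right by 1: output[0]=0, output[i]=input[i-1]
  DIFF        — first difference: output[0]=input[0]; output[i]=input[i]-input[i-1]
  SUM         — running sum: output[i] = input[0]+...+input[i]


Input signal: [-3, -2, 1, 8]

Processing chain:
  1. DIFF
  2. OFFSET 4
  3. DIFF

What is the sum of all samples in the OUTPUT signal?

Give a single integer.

Answer: 11

Derivation:
Input: [-3, -2, 1, 8]
Stage 1 (DIFF): s[0]=-3, -2--3=1, 1--2=3, 8-1=7 -> [-3, 1, 3, 7]
Stage 2 (OFFSET 4): -3+4=1, 1+4=5, 3+4=7, 7+4=11 -> [1, 5, 7, 11]
Stage 3 (DIFF): s[0]=1, 5-1=4, 7-5=2, 11-7=4 -> [1, 4, 2, 4]
Output sum: 11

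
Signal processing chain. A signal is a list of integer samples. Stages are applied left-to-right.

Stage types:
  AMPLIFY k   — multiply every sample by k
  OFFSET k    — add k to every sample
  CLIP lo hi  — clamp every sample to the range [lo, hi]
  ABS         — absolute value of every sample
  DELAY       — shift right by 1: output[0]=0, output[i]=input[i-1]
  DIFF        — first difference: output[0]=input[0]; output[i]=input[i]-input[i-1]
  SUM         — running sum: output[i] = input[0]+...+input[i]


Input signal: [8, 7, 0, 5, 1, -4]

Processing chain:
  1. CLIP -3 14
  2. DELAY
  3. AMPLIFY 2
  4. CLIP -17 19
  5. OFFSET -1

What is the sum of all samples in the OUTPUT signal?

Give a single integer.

Answer: 36

Derivation:
Input: [8, 7, 0, 5, 1, -4]
Stage 1 (CLIP -3 14): clip(8,-3,14)=8, clip(7,-3,14)=7, clip(0,-3,14)=0, clip(5,-3,14)=5, clip(1,-3,14)=1, clip(-4,-3,14)=-3 -> [8, 7, 0, 5, 1, -3]
Stage 2 (DELAY): [0, 8, 7, 0, 5, 1] = [0, 8, 7, 0, 5, 1] -> [0, 8, 7, 0, 5, 1]
Stage 3 (AMPLIFY 2): 0*2=0, 8*2=16, 7*2=14, 0*2=0, 5*2=10, 1*2=2 -> [0, 16, 14, 0, 10, 2]
Stage 4 (CLIP -17 19): clip(0,-17,19)=0, clip(16,-17,19)=16, clip(14,-17,19)=14, clip(0,-17,19)=0, clip(10,-17,19)=10, clip(2,-17,19)=2 -> [0, 16, 14, 0, 10, 2]
Stage 5 (OFFSET -1): 0+-1=-1, 16+-1=15, 14+-1=13, 0+-1=-1, 10+-1=9, 2+-1=1 -> [-1, 15, 13, -1, 9, 1]
Output sum: 36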